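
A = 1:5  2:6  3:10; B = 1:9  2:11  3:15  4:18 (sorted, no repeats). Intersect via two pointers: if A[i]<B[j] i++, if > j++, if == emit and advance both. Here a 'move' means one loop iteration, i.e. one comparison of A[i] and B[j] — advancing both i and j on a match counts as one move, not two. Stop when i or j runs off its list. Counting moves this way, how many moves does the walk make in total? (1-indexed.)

[i=1,j=1] 5<9 → i++
[i=2,j=1] 6<9 → i++
[i=3,j=1] 10>9 → j++
[i=3,j=2] 10<11 → i++

4 moves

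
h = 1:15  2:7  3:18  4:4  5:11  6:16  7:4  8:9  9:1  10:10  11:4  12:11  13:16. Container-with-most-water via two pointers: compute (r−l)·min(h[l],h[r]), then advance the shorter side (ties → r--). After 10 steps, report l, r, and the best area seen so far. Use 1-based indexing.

l=3, r=5, best area=180

l=1 r=13: min(15,16)*12=180 best=180 *, l++
l=2 r=13: min(7,16)*11=77 best=180, l++
l=3 r=13: min(18,16)*10=160 best=180, r--
l=3 r=12: min(18,11)*9=99 best=180, r--
l=3 r=11: min(18,4)*8=32 best=180, r--
l=3 r=10: min(18,10)*7=70 best=180, r--
l=3 r=9: min(18,1)*6=6 best=180, r--
l=3 r=8: min(18,9)*5=45 best=180, r--
l=3 r=7: min(18,4)*4=16 best=180, r--
l=3 r=6: min(18,16)*3=48 best=180, r--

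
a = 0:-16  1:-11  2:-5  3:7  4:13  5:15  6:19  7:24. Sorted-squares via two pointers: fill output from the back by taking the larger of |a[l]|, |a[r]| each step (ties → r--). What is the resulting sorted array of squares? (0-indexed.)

[0,7] |-16|<=|24| out[7]=576 → r--
[0,6] |-16|<=|19| out[6]=361 → r--
[0,5] |-16|>|15| out[5]=256 → l++
[1,5] |-11|<=|15| out[4]=225 → r--
[1,4] |-11|<=|13| out[3]=169 → r--
[1,3] |-11|>|7| out[2]=121 → l++
[2,3] |-5|<=|7| out[1]=49 → r--
[2,2] |-5|<=|-5| out[0]=25 → r--

[25, 49, 121, 169, 225, 256, 361, 576]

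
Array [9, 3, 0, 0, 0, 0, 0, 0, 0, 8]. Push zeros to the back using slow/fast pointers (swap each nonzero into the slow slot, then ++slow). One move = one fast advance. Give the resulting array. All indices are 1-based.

[9, 3, 8, 0, 0, 0, 0, 0, 0, 0]

slow=1 fast=1: a[fast]=9≠0 swap→a[1]=9, slow++,fast++
slow=2 fast=2: a[fast]=3≠0 swap→a[2]=3, slow++,fast++
slow=3 fast=3: a[fast]=0, fast++
slow=3 fast=4: a[fast]=0, fast++
slow=3 fast=5: a[fast]=0, fast++
slow=3 fast=6: a[fast]=0, fast++
slow=3 fast=7: a[fast]=0, fast++
slow=3 fast=8: a[fast]=0, fast++
slow=3 fast=9: a[fast]=0, fast++
slow=3 fast=10: a[fast]=8≠0 swap→a[3]=8, slow++,fast++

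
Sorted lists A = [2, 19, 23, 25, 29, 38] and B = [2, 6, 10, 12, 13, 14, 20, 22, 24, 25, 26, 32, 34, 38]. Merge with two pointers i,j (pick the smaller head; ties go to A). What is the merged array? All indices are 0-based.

[2, 2, 6, 10, 12, 13, 14, 19, 20, 22, 23, 24, 25, 25, 26, 29, 32, 34, 38, 38]

i=0 j=0: A[i]=2<=B[j]=2 take 2, i++
i=1 j=0: A[i]=19>B[j]=2 take 2, j++
i=1 j=1: A[i]=19>B[j]=6 take 6, j++
i=1 j=2: A[i]=19>B[j]=10 take 10, j++
i=1 j=3: A[i]=19>B[j]=12 take 12, j++
i=1 j=4: A[i]=19>B[j]=13 take 13, j++
i=1 j=5: A[i]=19>B[j]=14 take 14, j++
i=1 j=6: A[i]=19<=B[j]=20 take 19, i++
i=2 j=6: A[i]=23>B[j]=20 take 20, j++
i=2 j=7: A[i]=23>B[j]=22 take 22, j++
i=2 j=8: A[i]=23<=B[j]=24 take 23, i++
i=3 j=8: A[i]=25>B[j]=24 take 24, j++
i=3 j=9: A[i]=25<=B[j]=25 take 25, i++
i=4 j=9: A[i]=29>B[j]=25 take 25, j++
i=4 j=10: A[i]=29>B[j]=26 take 26, j++
i=4 j=11: A[i]=29<=B[j]=32 take 29, i++
i=5 j=11: A[i]=38>B[j]=32 take 32, j++
i=5 j=12: A[i]=38>B[j]=34 take 34, j++
i=5 j=13: A[i]=38<=B[j]=38 take 38, i++
i=6 j=13: A done, take B[j]=38, j++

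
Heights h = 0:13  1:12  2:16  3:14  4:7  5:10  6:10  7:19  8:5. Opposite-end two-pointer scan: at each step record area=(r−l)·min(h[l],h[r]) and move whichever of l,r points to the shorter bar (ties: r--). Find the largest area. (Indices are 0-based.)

l=0 r=8: min(13,5)*8=40 best=40 *, r--
l=0 r=7: min(13,19)*7=91 best=91 *, l++
l=1 r=7: min(12,19)*6=72 best=91, l++
l=2 r=7: min(16,19)*5=80 best=91, l++
l=3 r=7: min(14,19)*4=56 best=91, l++
l=4 r=7: min(7,19)*3=21 best=91, l++
l=5 r=7: min(10,19)*2=20 best=91, l++
l=6 r=7: min(10,19)*1=10 best=91, l++

max area = 91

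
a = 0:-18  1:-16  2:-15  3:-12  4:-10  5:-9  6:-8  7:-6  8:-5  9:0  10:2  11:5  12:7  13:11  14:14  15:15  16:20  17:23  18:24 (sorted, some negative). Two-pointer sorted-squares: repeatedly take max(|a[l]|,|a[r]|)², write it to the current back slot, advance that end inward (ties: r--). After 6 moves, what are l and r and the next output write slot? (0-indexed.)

l=0 r=18: |-18|<=|24| out[18]=576, r--
l=0 r=17: |-18|<=|23| out[17]=529, r--
l=0 r=16: |-18|<=|20| out[16]=400, r--
l=0 r=15: |-18|>|15| out[15]=324, l++
l=1 r=15: |-16|>|15| out[14]=256, l++
l=2 r=15: |-15|<=|15| out[13]=225, r--

l=2, r=14, next write slot=12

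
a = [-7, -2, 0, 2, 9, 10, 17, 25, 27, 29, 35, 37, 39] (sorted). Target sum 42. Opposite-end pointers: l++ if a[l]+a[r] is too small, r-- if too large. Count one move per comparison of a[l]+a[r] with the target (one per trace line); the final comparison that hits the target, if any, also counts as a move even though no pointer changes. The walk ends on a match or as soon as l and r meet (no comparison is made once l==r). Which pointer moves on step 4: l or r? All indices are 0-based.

l=0 r=12: -7+39=32 <42, l++
l=1 r=12: -2+39=37 <42, l++
l=2 r=12: 0+39=39 <42, l++
l=3 r=12: 2+39=41 <42, l++

l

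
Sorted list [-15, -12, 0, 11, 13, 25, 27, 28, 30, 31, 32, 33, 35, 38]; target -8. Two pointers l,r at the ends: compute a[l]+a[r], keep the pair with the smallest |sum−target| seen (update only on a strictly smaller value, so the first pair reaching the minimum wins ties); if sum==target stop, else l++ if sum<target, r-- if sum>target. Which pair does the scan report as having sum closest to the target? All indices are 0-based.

pair (-15, 11) with sum -4 (|Δ|=4)

l=0 r=13: -15+38=23 d=31 *, r--
l=0 r=12: -15+35=20 d=28 *, r--
l=0 r=11: -15+33=18 d=26 *, r--
l=0 r=10: -15+32=17 d=25 *, r--
l=0 r=9: -15+31=16 d=24 *, r--
l=0 r=8: -15+30=15 d=23 *, r--
l=0 r=7: -15+28=13 d=21 *, r--
l=0 r=6: -15+27=12 d=20 *, r--
l=0 r=5: -15+25=10 d=18 *, r--
l=0 r=4: -15+13=-2 d=6 *, r--
l=0 r=3: -15+11=-4 d=4 *, r--
l=0 r=2: -15+0=-15 d=7, l++
l=1 r=2: -12+0=-12 d=4, l++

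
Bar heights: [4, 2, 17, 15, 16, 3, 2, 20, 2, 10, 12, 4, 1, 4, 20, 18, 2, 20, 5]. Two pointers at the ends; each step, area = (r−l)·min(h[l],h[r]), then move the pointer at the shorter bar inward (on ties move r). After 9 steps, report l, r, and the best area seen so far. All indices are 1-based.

l=8, r=17, best area=255

[1,19] min(4,5)*18=72 best=72 * → l++
[2,19] min(2,5)*17=34 best=72 → l++
[3,19] min(17,5)*16=80 best=80 * → r--
[3,18] min(17,20)*15=255 best=255 * → l++
[4,18] min(15,20)*14=210 best=255 → l++
[5,18] min(16,20)*13=208 best=255 → l++
[6,18] min(3,20)*12=36 best=255 → l++
[7,18] min(2,20)*11=22 best=255 → l++
[8,18] min(20,20)*10=200 best=255 → r--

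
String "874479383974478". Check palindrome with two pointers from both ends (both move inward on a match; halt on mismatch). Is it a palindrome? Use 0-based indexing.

l=0 r=14: '8'=='8', l++,r--
l=1 r=13: '7'=='7', l++,r--
l=2 r=12: '4'=='4', l++,r--
l=3 r=11: '4'=='4', l++,r--
l=4 r=10: '7'=='7', l++,r--
l=5 r=9: '9'=='9', l++,r--
l=6 r=8: '3'=='3', l++,r--

palindrome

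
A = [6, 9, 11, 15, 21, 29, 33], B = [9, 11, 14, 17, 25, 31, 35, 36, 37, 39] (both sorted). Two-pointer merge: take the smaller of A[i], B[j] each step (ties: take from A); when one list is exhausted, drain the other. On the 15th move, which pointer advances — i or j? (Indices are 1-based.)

j

i=1 j=1: A[i]=6<=B[j]=9 take 6, i++
i=2 j=1: A[i]=9<=B[j]=9 take 9, i++
i=3 j=1: A[i]=11>B[j]=9 take 9, j++
i=3 j=2: A[i]=11<=B[j]=11 take 11, i++
i=4 j=2: A[i]=15>B[j]=11 take 11, j++
i=4 j=3: A[i]=15>B[j]=14 take 14, j++
i=4 j=4: A[i]=15<=B[j]=17 take 15, i++
i=5 j=4: A[i]=21>B[j]=17 take 17, j++
i=5 j=5: A[i]=21<=B[j]=25 take 21, i++
i=6 j=5: A[i]=29>B[j]=25 take 25, j++
i=6 j=6: A[i]=29<=B[j]=31 take 29, i++
i=7 j=6: A[i]=33>B[j]=31 take 31, j++
i=7 j=7: A[i]=33<=B[j]=35 take 33, i++
i=8 j=7: A done, take B[j]=35, j++
i=8 j=8: A done, take B[j]=36, j++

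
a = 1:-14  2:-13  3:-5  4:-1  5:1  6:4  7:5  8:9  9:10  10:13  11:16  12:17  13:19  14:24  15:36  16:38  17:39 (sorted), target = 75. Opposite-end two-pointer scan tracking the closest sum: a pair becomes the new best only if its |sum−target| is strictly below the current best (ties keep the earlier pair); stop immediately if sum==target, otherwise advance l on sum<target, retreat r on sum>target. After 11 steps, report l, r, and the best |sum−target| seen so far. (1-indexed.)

l=12, r=17, best |Δ|=20

l=1 r=17: -14+39=25 d=50 *, l++
l=2 r=17: -13+39=26 d=49 *, l++
l=3 r=17: -5+39=34 d=41 *, l++
l=4 r=17: -1+39=38 d=37 *, l++
l=5 r=17: 1+39=40 d=35 *, l++
l=6 r=17: 4+39=43 d=32 *, l++
l=7 r=17: 5+39=44 d=31 *, l++
l=8 r=17: 9+39=48 d=27 *, l++
l=9 r=17: 10+39=49 d=26 *, l++
l=10 r=17: 13+39=52 d=23 *, l++
l=11 r=17: 16+39=55 d=20 *, l++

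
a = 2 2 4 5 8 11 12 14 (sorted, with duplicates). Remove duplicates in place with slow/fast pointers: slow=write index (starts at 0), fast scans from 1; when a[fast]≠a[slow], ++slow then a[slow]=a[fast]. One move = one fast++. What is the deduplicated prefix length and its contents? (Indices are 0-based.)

length 7; prefix = [2, 4, 5, 8, 11, 12, 14]

slow=0 fast=1: a[fast]=2=a[slow] dup, fast++
slow=0 fast=2: a[fast]=4≠a[slow]=2 write a[1]=4, slow++,fast++
slow=1 fast=3: a[fast]=5≠a[slow]=4 write a[2]=5, slow++,fast++
slow=2 fast=4: a[fast]=8≠a[slow]=5 write a[3]=8, slow++,fast++
slow=3 fast=5: a[fast]=11≠a[slow]=8 write a[4]=11, slow++,fast++
slow=4 fast=6: a[fast]=12≠a[slow]=11 write a[5]=12, slow++,fast++
slow=5 fast=7: a[fast]=14≠a[slow]=12 write a[6]=14, slow++,fast++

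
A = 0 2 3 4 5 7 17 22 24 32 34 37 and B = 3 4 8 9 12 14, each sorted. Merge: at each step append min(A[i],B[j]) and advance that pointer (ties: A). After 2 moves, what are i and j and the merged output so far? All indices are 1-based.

[i=1,j=1] A[i]=0<=B[j]=3 take 0 → i++
[i=2,j=1] A[i]=2<=B[j]=3 take 2 → i++

i=3, j=1, merged so far=[0, 2]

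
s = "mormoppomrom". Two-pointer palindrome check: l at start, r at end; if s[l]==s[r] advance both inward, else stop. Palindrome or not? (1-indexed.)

l=1 r=12: 'm'=='m', l++,r--
l=2 r=11: 'o'=='o', l++,r--
l=3 r=10: 'r'=='r', l++,r--
l=4 r=9: 'm'=='m', l++,r--
l=5 r=8: 'o'=='o', l++,r--
l=6 r=7: 'p'=='p', l++,r--

palindrome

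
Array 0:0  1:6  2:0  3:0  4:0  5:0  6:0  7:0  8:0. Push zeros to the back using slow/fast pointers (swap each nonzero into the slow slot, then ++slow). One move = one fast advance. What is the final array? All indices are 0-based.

(s=0,f=0) a[fast]=0 → fast++
(s=0,f=1) a[fast]=6≠0 swap→a[0]=6 → slow++,fast++
(s=1,f=2) a[fast]=0 → fast++
(s=1,f=3) a[fast]=0 → fast++
(s=1,f=4) a[fast]=0 → fast++
(s=1,f=5) a[fast]=0 → fast++
(s=1,f=6) a[fast]=0 → fast++
(s=1,f=7) a[fast]=0 → fast++
(s=1,f=8) a[fast]=0 → fast++

[6, 0, 0, 0, 0, 0, 0, 0, 0]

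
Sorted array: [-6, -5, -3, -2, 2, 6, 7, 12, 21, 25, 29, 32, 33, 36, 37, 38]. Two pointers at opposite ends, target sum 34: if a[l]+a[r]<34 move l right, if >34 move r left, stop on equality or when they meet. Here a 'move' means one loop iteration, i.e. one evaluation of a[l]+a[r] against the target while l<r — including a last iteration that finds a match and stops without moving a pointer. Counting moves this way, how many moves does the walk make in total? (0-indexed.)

4 moves

l=0 r=15: -6+38=32 <34, l++
l=1 r=15: -5+38=33 <34, l++
l=2 r=15: -3+38=35 >34, r--
l=2 r=14: -3+37=34, found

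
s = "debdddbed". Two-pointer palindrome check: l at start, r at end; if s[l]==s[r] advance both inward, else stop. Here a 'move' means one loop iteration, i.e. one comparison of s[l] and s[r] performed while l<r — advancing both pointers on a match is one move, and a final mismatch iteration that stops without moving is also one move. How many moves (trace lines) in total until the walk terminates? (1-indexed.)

[1,9] 'd'=='d' → l++,r--
[2,8] 'e'=='e' → l++,r--
[3,7] 'b'=='b' → l++,r--
[4,6] 'd'=='d' → l++,r--

4 moves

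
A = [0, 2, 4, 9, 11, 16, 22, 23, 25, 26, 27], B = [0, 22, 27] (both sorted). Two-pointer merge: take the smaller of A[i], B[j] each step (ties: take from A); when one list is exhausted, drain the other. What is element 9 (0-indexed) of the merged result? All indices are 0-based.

merged[9] = 23

i=0 j=0: A[i]=0<=B[j]=0 take 0, i++
i=1 j=0: A[i]=2>B[j]=0 take 0, j++
i=1 j=1: A[i]=2<=B[j]=22 take 2, i++
i=2 j=1: A[i]=4<=B[j]=22 take 4, i++
i=3 j=1: A[i]=9<=B[j]=22 take 9, i++
i=4 j=1: A[i]=11<=B[j]=22 take 11, i++
i=5 j=1: A[i]=16<=B[j]=22 take 16, i++
i=6 j=1: A[i]=22<=B[j]=22 take 22, i++
i=7 j=1: A[i]=23>B[j]=22 take 22, j++
i=7 j=2: A[i]=23<=B[j]=27 take 23, i++
i=8 j=2: A[i]=25<=B[j]=27 take 25, i++
i=9 j=2: A[i]=26<=B[j]=27 take 26, i++
i=10 j=2: A[i]=27<=B[j]=27 take 27, i++
i=11 j=2: A done, take B[j]=27, j++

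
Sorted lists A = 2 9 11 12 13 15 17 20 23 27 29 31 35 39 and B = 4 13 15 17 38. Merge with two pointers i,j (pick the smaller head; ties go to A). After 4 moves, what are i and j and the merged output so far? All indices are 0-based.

i=3, j=1, merged so far=[2, 4, 9, 11]

i=0 j=0: A[i]=2<=B[j]=4 take 2, i++
i=1 j=0: A[i]=9>B[j]=4 take 4, j++
i=1 j=1: A[i]=9<=B[j]=13 take 9, i++
i=2 j=1: A[i]=11<=B[j]=13 take 11, i++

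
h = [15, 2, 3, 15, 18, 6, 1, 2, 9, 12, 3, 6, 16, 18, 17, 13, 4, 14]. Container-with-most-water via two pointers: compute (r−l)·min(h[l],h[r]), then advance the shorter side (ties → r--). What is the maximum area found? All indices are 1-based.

max area = 238

l=1 r=18: min(15,14)*17=238 best=238 *, r--
l=1 r=17: min(15,4)*16=64 best=238, r--
l=1 r=16: min(15,13)*15=195 best=238, r--
l=1 r=15: min(15,17)*14=210 best=238, l++
l=2 r=15: min(2,17)*13=26 best=238, l++
l=3 r=15: min(3,17)*12=36 best=238, l++
l=4 r=15: min(15,17)*11=165 best=238, l++
l=5 r=15: min(18,17)*10=170 best=238, r--
l=5 r=14: min(18,18)*9=162 best=238, r--
l=5 r=13: min(18,16)*8=128 best=238, r--
l=5 r=12: min(18,6)*7=42 best=238, r--
l=5 r=11: min(18,3)*6=18 best=238, r--
l=5 r=10: min(18,12)*5=60 best=238, r--
l=5 r=9: min(18,9)*4=36 best=238, r--
l=5 r=8: min(18,2)*3=6 best=238, r--
l=5 r=7: min(18,1)*2=2 best=238, r--
l=5 r=6: min(18,6)*1=6 best=238, r--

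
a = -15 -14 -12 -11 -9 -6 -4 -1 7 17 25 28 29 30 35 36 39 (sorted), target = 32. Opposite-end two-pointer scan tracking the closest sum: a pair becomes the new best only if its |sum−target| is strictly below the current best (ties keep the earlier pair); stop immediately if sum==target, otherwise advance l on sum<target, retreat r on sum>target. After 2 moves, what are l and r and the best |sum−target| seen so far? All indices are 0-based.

l=2, r=16, best |Δ|=7

l=0 r=16: -15+39=24 d=8 *, l++
l=1 r=16: -14+39=25 d=7 *, l++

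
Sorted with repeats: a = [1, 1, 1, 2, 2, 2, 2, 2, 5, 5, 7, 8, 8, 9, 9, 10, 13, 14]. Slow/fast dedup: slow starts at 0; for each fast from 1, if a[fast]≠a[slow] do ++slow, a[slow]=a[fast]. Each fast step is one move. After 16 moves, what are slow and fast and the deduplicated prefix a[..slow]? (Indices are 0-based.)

slow=0 fast=1: a[fast]=1=a[slow] dup, fast++
slow=0 fast=2: a[fast]=1=a[slow] dup, fast++
slow=0 fast=3: a[fast]=2≠a[slow]=1 write a[1]=2, slow++,fast++
slow=1 fast=4: a[fast]=2=a[slow] dup, fast++
slow=1 fast=5: a[fast]=2=a[slow] dup, fast++
slow=1 fast=6: a[fast]=2=a[slow] dup, fast++
slow=1 fast=7: a[fast]=2=a[slow] dup, fast++
slow=1 fast=8: a[fast]=5≠a[slow]=2 write a[2]=5, slow++,fast++
slow=2 fast=9: a[fast]=5=a[slow] dup, fast++
slow=2 fast=10: a[fast]=7≠a[slow]=5 write a[3]=7, slow++,fast++
slow=3 fast=11: a[fast]=8≠a[slow]=7 write a[4]=8, slow++,fast++
slow=4 fast=12: a[fast]=8=a[slow] dup, fast++
slow=4 fast=13: a[fast]=9≠a[slow]=8 write a[5]=9, slow++,fast++
slow=5 fast=14: a[fast]=9=a[slow] dup, fast++
slow=5 fast=15: a[fast]=10≠a[slow]=9 write a[6]=10, slow++,fast++
slow=6 fast=16: a[fast]=13≠a[slow]=10 write a[7]=13, slow++,fast++

slow=7, fast=17, prefix=[1, 2, 5, 7, 8, 9, 10, 13]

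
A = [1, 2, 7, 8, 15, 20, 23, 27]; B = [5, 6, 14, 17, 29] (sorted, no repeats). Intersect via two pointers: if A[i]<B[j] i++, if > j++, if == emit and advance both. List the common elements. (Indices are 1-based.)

intersection = []

[i=1,j=1] 1<5 → i++
[i=2,j=1] 2<5 → i++
[i=3,j=1] 7>5 → j++
[i=3,j=2] 7>6 → j++
[i=3,j=3] 7<14 → i++
[i=4,j=3] 8<14 → i++
[i=5,j=3] 15>14 → j++
[i=5,j=4] 15<17 → i++
[i=6,j=4] 20>17 → j++
[i=6,j=5] 20<29 → i++
[i=7,j=5] 23<29 → i++
[i=8,j=5] 27<29 → i++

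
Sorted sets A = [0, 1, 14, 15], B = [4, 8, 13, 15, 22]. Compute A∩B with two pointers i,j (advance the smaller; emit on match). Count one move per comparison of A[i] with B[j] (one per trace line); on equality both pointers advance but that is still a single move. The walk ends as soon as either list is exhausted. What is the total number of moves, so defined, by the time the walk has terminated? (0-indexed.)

i=0 j=0: 0<4, i++
i=1 j=0: 1<4, i++
i=2 j=0: 14>4, j++
i=2 j=1: 14>8, j++
i=2 j=2: 14>13, j++
i=2 j=3: 14<15, i++
i=3 j=3: 15==15 emit, i++,j++

7 moves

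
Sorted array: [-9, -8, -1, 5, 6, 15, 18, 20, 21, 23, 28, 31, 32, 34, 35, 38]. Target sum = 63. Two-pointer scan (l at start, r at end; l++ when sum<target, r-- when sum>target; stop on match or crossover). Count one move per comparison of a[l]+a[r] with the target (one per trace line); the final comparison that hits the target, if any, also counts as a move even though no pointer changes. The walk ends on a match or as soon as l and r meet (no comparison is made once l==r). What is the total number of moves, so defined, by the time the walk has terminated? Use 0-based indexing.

12 moves

l=0 r=15: -9+38=29 <63, l++
l=1 r=15: -8+38=30 <63, l++
l=2 r=15: -1+38=37 <63, l++
l=3 r=15: 5+38=43 <63, l++
l=4 r=15: 6+38=44 <63, l++
l=5 r=15: 15+38=53 <63, l++
l=6 r=15: 18+38=56 <63, l++
l=7 r=15: 20+38=58 <63, l++
l=8 r=15: 21+38=59 <63, l++
l=9 r=15: 23+38=61 <63, l++
l=10 r=15: 28+38=66 >63, r--
l=10 r=14: 28+35=63, found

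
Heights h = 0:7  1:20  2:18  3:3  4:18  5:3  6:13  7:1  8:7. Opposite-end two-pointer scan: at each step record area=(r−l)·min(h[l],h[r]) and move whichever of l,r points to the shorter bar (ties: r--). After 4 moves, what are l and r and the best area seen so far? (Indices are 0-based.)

l=1, r=5, best area=65

[0,8] min(7,7)*8=56 best=56 * → r--
[0,7] min(7,1)*7=7 best=56 → r--
[0,6] min(7,13)*6=42 best=56 → l++
[1,6] min(20,13)*5=65 best=65 * → r--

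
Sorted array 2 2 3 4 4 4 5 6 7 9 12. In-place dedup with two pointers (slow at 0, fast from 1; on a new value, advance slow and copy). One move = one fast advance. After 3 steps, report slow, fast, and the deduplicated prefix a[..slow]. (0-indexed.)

slow=0 fast=1: a[fast]=2=a[slow] dup, fast++
slow=0 fast=2: a[fast]=3≠a[slow]=2 write a[1]=3, slow++,fast++
slow=1 fast=3: a[fast]=4≠a[slow]=3 write a[2]=4, slow++,fast++

slow=2, fast=4, prefix=[2, 3, 4]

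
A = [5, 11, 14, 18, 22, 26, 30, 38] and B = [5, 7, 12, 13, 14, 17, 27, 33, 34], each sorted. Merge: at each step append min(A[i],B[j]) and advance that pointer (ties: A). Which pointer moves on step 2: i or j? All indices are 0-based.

j

[i=0,j=0] A[i]=5<=B[j]=5 take 5 → i++
[i=1,j=0] A[i]=11>B[j]=5 take 5 → j++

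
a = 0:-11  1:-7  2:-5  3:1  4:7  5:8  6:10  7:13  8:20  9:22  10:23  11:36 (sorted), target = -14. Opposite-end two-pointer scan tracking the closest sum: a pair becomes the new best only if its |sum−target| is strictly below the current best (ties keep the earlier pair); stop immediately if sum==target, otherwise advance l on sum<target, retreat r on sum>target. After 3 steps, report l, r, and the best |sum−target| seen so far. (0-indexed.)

[0,11] -11+36=25 d=39 * → r--
[0,10] -11+23=12 d=26 * → r--
[0,9] -11+22=11 d=25 * → r--

l=0, r=8, best |Δ|=25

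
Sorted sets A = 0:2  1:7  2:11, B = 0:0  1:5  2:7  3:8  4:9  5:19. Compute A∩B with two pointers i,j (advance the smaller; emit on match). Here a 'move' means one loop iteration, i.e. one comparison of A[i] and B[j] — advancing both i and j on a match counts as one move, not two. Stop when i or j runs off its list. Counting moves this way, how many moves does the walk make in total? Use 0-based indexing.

7 moves

i=0 j=0: 2>0, j++
i=0 j=1: 2<5, i++
i=1 j=1: 7>5, j++
i=1 j=2: 7==7 emit, i++,j++
i=2 j=3: 11>8, j++
i=2 j=4: 11>9, j++
i=2 j=5: 11<19, i++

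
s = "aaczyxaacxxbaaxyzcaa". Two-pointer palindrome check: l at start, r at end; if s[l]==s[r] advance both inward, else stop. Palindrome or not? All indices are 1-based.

not a palindrome (mismatch at 9,12)

l=1 r=20: 'a'=='a', l++,r--
l=2 r=19: 'a'=='a', l++,r--
l=3 r=18: 'c'=='c', l++,r--
l=4 r=17: 'z'=='z', l++,r--
l=5 r=16: 'y'=='y', l++,r--
l=6 r=15: 'x'=='x', l++,r--
l=7 r=14: 'a'=='a', l++,r--
l=8 r=13: 'a'=='a', l++,r--
l=9 r=12: 'c'!='b', stop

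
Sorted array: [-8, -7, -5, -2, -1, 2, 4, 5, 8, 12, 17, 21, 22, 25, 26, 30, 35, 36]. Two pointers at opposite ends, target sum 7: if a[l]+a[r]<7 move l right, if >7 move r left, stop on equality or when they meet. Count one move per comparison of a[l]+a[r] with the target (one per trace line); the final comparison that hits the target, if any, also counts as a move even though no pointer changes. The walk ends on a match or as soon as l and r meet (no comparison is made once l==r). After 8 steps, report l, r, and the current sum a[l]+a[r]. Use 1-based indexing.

l=1, r=10, sum=4

l=1 r=18: -8+36=28 >7, r--
l=1 r=17: -8+35=27 >7, r--
l=1 r=16: -8+30=22 >7, r--
l=1 r=15: -8+26=18 >7, r--
l=1 r=14: -8+25=17 >7, r--
l=1 r=13: -8+22=14 >7, r--
l=1 r=12: -8+21=13 >7, r--
l=1 r=11: -8+17=9 >7, r--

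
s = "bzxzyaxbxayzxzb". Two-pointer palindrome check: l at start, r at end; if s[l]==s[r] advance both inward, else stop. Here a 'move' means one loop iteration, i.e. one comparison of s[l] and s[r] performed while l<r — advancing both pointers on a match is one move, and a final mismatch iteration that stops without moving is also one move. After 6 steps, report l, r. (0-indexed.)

l=0 r=14: 'b'=='b', l++,r--
l=1 r=13: 'z'=='z', l++,r--
l=2 r=12: 'x'=='x', l++,r--
l=3 r=11: 'z'=='z', l++,r--
l=4 r=10: 'y'=='y', l++,r--
l=5 r=9: 'a'=='a', l++,r--

l=6, r=8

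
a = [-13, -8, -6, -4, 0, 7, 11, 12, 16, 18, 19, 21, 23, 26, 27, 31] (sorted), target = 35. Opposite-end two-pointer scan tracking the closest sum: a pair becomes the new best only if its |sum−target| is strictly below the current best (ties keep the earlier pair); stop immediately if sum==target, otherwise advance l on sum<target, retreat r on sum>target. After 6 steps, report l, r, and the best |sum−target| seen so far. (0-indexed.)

l=5, r=14, best |Δ|=3

l=0 r=15: -13+31=18 d=17 *, l++
l=1 r=15: -8+31=23 d=12 *, l++
l=2 r=15: -6+31=25 d=10 *, l++
l=3 r=15: -4+31=27 d=8 *, l++
l=4 r=15: 0+31=31 d=4 *, l++
l=5 r=15: 7+31=38 d=3 *, r--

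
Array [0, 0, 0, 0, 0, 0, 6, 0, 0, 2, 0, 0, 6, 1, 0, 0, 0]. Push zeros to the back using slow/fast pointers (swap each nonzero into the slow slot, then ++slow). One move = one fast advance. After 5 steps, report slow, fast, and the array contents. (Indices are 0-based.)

slow=0, fast=5, a=[0, 0, 0, 0, 0, 0, 6, 0, 0, 2, 0, 0, 6, 1, 0, 0, 0]

slow=0 fast=0: a[fast]=0, fast++
slow=0 fast=1: a[fast]=0, fast++
slow=0 fast=2: a[fast]=0, fast++
slow=0 fast=3: a[fast]=0, fast++
slow=0 fast=4: a[fast]=0, fast++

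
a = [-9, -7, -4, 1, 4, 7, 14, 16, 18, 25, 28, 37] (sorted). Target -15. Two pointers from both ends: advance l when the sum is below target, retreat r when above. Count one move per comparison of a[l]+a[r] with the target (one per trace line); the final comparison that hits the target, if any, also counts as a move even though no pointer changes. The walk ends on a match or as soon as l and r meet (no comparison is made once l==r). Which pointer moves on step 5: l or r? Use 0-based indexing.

[0,11] -9+37=28 >-15 → r--
[0,10] -9+28=19 >-15 → r--
[0,9] -9+25=16 >-15 → r--
[0,8] -9+18=9 >-15 → r--
[0,7] -9+16=7 >-15 → r--

r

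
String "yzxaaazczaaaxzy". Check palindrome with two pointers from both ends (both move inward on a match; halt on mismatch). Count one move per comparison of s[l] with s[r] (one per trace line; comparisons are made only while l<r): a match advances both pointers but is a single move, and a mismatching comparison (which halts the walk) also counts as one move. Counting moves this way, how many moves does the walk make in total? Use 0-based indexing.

7 moves

[0,14] 'y'=='y' → l++,r--
[1,13] 'z'=='z' → l++,r--
[2,12] 'x'=='x' → l++,r--
[3,11] 'a'=='a' → l++,r--
[4,10] 'a'=='a' → l++,r--
[5,9] 'a'=='a' → l++,r--
[6,8] 'z'=='z' → l++,r--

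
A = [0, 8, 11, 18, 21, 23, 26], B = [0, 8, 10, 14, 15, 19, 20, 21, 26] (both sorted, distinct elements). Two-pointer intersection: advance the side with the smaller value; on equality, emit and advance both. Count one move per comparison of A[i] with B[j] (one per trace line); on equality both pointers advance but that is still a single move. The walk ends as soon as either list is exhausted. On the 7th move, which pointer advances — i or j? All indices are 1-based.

i

i=1 j=1: 0==0 emit, i++,j++
i=2 j=2: 8==8 emit, i++,j++
i=3 j=3: 11>10, j++
i=3 j=4: 11<14, i++
i=4 j=4: 18>14, j++
i=4 j=5: 18>15, j++
i=4 j=6: 18<19, i++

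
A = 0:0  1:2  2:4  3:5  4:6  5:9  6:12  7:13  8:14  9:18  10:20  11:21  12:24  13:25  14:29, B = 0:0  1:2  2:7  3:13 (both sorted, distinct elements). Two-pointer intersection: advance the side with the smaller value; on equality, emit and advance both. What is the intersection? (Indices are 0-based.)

intersection = [0, 2, 13]

[i=0,j=0] 0==0 emit → i++,j++
[i=1,j=1] 2==2 emit → i++,j++
[i=2,j=2] 4<7 → i++
[i=3,j=2] 5<7 → i++
[i=4,j=2] 6<7 → i++
[i=5,j=2] 9>7 → j++
[i=5,j=3] 9<13 → i++
[i=6,j=3] 12<13 → i++
[i=7,j=3] 13==13 emit → i++,j++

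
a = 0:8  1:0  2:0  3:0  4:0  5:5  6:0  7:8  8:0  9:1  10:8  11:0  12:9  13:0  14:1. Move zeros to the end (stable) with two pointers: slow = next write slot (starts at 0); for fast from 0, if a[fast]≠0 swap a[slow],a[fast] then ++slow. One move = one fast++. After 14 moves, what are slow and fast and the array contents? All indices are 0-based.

slow=6, fast=14, a=[8, 5, 8, 1, 8, 9, 0, 0, 0, 0, 0, 0, 0, 0, 1]

(s=0,f=0) a[fast]=8≠0 swap→a[0]=8 → slow++,fast++
(s=1,f=1) a[fast]=0 → fast++
(s=1,f=2) a[fast]=0 → fast++
(s=1,f=3) a[fast]=0 → fast++
(s=1,f=4) a[fast]=0 → fast++
(s=1,f=5) a[fast]=5≠0 swap→a[1]=5 → slow++,fast++
(s=2,f=6) a[fast]=0 → fast++
(s=2,f=7) a[fast]=8≠0 swap→a[2]=8 → slow++,fast++
(s=3,f=8) a[fast]=0 → fast++
(s=3,f=9) a[fast]=1≠0 swap→a[3]=1 → slow++,fast++
(s=4,f=10) a[fast]=8≠0 swap→a[4]=8 → slow++,fast++
(s=5,f=11) a[fast]=0 → fast++
(s=5,f=12) a[fast]=9≠0 swap→a[5]=9 → slow++,fast++
(s=6,f=13) a[fast]=0 → fast++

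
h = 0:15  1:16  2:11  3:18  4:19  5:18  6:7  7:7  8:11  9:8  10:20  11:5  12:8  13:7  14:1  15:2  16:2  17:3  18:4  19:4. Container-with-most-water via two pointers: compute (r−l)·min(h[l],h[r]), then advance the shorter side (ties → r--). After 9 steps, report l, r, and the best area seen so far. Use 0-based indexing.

[0,19] min(15,4)*19=76 best=76 * → r--
[0,18] min(15,4)*18=72 best=76 → r--
[0,17] min(15,3)*17=51 best=76 → r--
[0,16] min(15,2)*16=32 best=76 → r--
[0,15] min(15,2)*15=30 best=76 → r--
[0,14] min(15,1)*14=14 best=76 → r--
[0,13] min(15,7)*13=91 best=91 * → r--
[0,12] min(15,8)*12=96 best=96 * → r--
[0,11] min(15,5)*11=55 best=96 → r--

l=0, r=10, best area=96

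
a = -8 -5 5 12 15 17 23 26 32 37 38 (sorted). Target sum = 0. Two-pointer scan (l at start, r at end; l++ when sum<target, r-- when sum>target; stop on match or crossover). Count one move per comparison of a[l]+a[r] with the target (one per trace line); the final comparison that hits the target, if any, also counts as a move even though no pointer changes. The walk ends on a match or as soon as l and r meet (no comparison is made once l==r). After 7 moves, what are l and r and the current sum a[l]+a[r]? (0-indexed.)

l=0 r=10: -8+38=30 >0, r--
l=0 r=9: -8+37=29 >0, r--
l=0 r=8: -8+32=24 >0, r--
l=0 r=7: -8+26=18 >0, r--
l=0 r=6: -8+23=15 >0, r--
l=0 r=5: -8+17=9 >0, r--
l=0 r=4: -8+15=7 >0, r--

l=0, r=3, sum=4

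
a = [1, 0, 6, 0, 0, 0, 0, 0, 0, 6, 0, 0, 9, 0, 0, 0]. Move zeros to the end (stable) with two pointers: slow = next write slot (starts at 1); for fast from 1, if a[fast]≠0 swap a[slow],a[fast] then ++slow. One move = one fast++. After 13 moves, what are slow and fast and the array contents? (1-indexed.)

slow=1 fast=1: a[fast]=1≠0 swap→a[1]=1, slow++,fast++
slow=2 fast=2: a[fast]=0, fast++
slow=2 fast=3: a[fast]=6≠0 swap→a[2]=6, slow++,fast++
slow=3 fast=4: a[fast]=0, fast++
slow=3 fast=5: a[fast]=0, fast++
slow=3 fast=6: a[fast]=0, fast++
slow=3 fast=7: a[fast]=0, fast++
slow=3 fast=8: a[fast]=0, fast++
slow=3 fast=9: a[fast]=0, fast++
slow=3 fast=10: a[fast]=6≠0 swap→a[3]=6, slow++,fast++
slow=4 fast=11: a[fast]=0, fast++
slow=4 fast=12: a[fast]=0, fast++
slow=4 fast=13: a[fast]=9≠0 swap→a[4]=9, slow++,fast++

slow=5, fast=14, a=[1, 6, 6, 9, 0, 0, 0, 0, 0, 0, 0, 0, 0, 0, 0, 0]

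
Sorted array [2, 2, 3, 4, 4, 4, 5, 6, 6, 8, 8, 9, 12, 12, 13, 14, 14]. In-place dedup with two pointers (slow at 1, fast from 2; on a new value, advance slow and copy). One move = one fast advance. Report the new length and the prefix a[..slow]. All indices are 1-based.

slow=1 fast=2: a[fast]=2=a[slow] dup, fast++
slow=1 fast=3: a[fast]=3≠a[slow]=2 write a[2]=3, slow++,fast++
slow=2 fast=4: a[fast]=4≠a[slow]=3 write a[3]=4, slow++,fast++
slow=3 fast=5: a[fast]=4=a[slow] dup, fast++
slow=3 fast=6: a[fast]=4=a[slow] dup, fast++
slow=3 fast=7: a[fast]=5≠a[slow]=4 write a[4]=5, slow++,fast++
slow=4 fast=8: a[fast]=6≠a[slow]=5 write a[5]=6, slow++,fast++
slow=5 fast=9: a[fast]=6=a[slow] dup, fast++
slow=5 fast=10: a[fast]=8≠a[slow]=6 write a[6]=8, slow++,fast++
slow=6 fast=11: a[fast]=8=a[slow] dup, fast++
slow=6 fast=12: a[fast]=9≠a[slow]=8 write a[7]=9, slow++,fast++
slow=7 fast=13: a[fast]=12≠a[slow]=9 write a[8]=12, slow++,fast++
slow=8 fast=14: a[fast]=12=a[slow] dup, fast++
slow=8 fast=15: a[fast]=13≠a[slow]=12 write a[9]=13, slow++,fast++
slow=9 fast=16: a[fast]=14≠a[slow]=13 write a[10]=14, slow++,fast++
slow=10 fast=17: a[fast]=14=a[slow] dup, fast++

length 10; prefix = [2, 3, 4, 5, 6, 8, 9, 12, 13, 14]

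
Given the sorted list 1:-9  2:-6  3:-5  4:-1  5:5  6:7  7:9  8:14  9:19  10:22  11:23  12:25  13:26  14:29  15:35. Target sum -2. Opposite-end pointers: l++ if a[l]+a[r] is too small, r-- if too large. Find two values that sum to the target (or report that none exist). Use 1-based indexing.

l=1 r=15: -9+35=26 >-2, r--
l=1 r=14: -9+29=20 >-2, r--
l=1 r=13: -9+26=17 >-2, r--
l=1 r=12: -9+25=16 >-2, r--
l=1 r=11: -9+23=14 >-2, r--
l=1 r=10: -9+22=13 >-2, r--
l=1 r=9: -9+19=10 >-2, r--
l=1 r=8: -9+14=5 >-2, r--
l=1 r=7: -9+9=0 >-2, r--
l=1 r=6: -9+7=-2, found

(-9, 7)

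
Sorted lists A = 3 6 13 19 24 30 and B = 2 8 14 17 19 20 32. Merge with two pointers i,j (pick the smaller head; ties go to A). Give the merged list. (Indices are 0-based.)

[2, 3, 6, 8, 13, 14, 17, 19, 19, 20, 24, 30, 32]

[i=0,j=0] A[i]=3>B[j]=2 take 2 → j++
[i=0,j=1] A[i]=3<=B[j]=8 take 3 → i++
[i=1,j=1] A[i]=6<=B[j]=8 take 6 → i++
[i=2,j=1] A[i]=13>B[j]=8 take 8 → j++
[i=2,j=2] A[i]=13<=B[j]=14 take 13 → i++
[i=3,j=2] A[i]=19>B[j]=14 take 14 → j++
[i=3,j=3] A[i]=19>B[j]=17 take 17 → j++
[i=3,j=4] A[i]=19<=B[j]=19 take 19 → i++
[i=4,j=4] A[i]=24>B[j]=19 take 19 → j++
[i=4,j=5] A[i]=24>B[j]=20 take 20 → j++
[i=4,j=6] A[i]=24<=B[j]=32 take 24 → i++
[i=5,j=6] A[i]=30<=B[j]=32 take 30 → i++
[i=6,j=6] A done, take B[j]=32 → j++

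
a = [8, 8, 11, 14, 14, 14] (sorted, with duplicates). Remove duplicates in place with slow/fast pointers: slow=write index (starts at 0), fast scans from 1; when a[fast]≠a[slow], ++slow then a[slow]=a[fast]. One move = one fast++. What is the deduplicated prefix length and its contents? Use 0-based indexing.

length 3; prefix = [8, 11, 14]

slow=0 fast=1: a[fast]=8=a[slow] dup, fast++
slow=0 fast=2: a[fast]=11≠a[slow]=8 write a[1]=11, slow++,fast++
slow=1 fast=3: a[fast]=14≠a[slow]=11 write a[2]=14, slow++,fast++
slow=2 fast=4: a[fast]=14=a[slow] dup, fast++
slow=2 fast=5: a[fast]=14=a[slow] dup, fast++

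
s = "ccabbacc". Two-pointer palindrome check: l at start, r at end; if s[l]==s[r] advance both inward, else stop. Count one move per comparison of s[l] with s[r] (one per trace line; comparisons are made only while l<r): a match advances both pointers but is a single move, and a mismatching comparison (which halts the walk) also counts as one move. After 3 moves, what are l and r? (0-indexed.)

l=0 r=7: 'c'=='c', l++,r--
l=1 r=6: 'c'=='c', l++,r--
l=2 r=5: 'a'=='a', l++,r--

l=3, r=4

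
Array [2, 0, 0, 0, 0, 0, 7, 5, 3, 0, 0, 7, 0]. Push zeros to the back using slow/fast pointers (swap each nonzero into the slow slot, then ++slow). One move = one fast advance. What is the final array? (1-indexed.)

[2, 7, 5, 3, 7, 0, 0, 0, 0, 0, 0, 0, 0]

(s=1,f=1) a[fast]=2≠0 swap→a[1]=2 → slow++,fast++
(s=2,f=2) a[fast]=0 → fast++
(s=2,f=3) a[fast]=0 → fast++
(s=2,f=4) a[fast]=0 → fast++
(s=2,f=5) a[fast]=0 → fast++
(s=2,f=6) a[fast]=0 → fast++
(s=2,f=7) a[fast]=7≠0 swap→a[2]=7 → slow++,fast++
(s=3,f=8) a[fast]=5≠0 swap→a[3]=5 → slow++,fast++
(s=4,f=9) a[fast]=3≠0 swap→a[4]=3 → slow++,fast++
(s=5,f=10) a[fast]=0 → fast++
(s=5,f=11) a[fast]=0 → fast++
(s=5,f=12) a[fast]=7≠0 swap→a[5]=7 → slow++,fast++
(s=6,f=13) a[fast]=0 → fast++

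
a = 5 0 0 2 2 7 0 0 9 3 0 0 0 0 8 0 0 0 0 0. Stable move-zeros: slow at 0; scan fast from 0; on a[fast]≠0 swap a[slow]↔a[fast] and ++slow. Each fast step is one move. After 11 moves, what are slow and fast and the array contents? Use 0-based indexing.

slow=6, fast=11, a=[5, 2, 2, 7, 9, 3, 0, 0, 0, 0, 0, 0, 0, 0, 8, 0, 0, 0, 0, 0]

(s=0,f=0) a[fast]=5≠0 swap→a[0]=5 → slow++,fast++
(s=1,f=1) a[fast]=0 → fast++
(s=1,f=2) a[fast]=0 → fast++
(s=1,f=3) a[fast]=2≠0 swap→a[1]=2 → slow++,fast++
(s=2,f=4) a[fast]=2≠0 swap→a[2]=2 → slow++,fast++
(s=3,f=5) a[fast]=7≠0 swap→a[3]=7 → slow++,fast++
(s=4,f=6) a[fast]=0 → fast++
(s=4,f=7) a[fast]=0 → fast++
(s=4,f=8) a[fast]=9≠0 swap→a[4]=9 → slow++,fast++
(s=5,f=9) a[fast]=3≠0 swap→a[5]=3 → slow++,fast++
(s=6,f=10) a[fast]=0 → fast++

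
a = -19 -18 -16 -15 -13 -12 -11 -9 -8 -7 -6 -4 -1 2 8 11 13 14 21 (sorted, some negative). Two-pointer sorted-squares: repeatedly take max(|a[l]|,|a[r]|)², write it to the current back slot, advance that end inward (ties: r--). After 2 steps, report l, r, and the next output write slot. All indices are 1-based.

l=2, r=18, next write slot=17

l=1 r=19: |-19|<=|21| out[19]=441, r--
l=1 r=18: |-19|>|14| out[18]=361, l++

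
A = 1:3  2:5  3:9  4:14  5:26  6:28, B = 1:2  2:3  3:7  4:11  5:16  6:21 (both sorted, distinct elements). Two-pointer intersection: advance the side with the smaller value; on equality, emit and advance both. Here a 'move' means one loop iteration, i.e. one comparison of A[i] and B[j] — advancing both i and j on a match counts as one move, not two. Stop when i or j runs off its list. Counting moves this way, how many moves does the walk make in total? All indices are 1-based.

9 moves

[i=1,j=1] 3>2 → j++
[i=1,j=2] 3==3 emit → i++,j++
[i=2,j=3] 5<7 → i++
[i=3,j=3] 9>7 → j++
[i=3,j=4] 9<11 → i++
[i=4,j=4] 14>11 → j++
[i=4,j=5] 14<16 → i++
[i=5,j=5] 26>16 → j++
[i=5,j=6] 26>21 → j++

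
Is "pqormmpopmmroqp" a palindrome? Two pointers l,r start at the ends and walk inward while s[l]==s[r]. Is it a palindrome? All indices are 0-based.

[0,14] 'p'=='p' → l++,r--
[1,13] 'q'=='q' → l++,r--
[2,12] 'o'=='o' → l++,r--
[3,11] 'r'=='r' → l++,r--
[4,10] 'm'=='m' → l++,r--
[5,9] 'm'=='m' → l++,r--
[6,8] 'p'=='p' → l++,r--

palindrome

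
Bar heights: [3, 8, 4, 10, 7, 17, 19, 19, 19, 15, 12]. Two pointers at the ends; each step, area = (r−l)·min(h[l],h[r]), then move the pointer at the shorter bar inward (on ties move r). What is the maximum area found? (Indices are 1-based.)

[1,11] min(3,12)*10=30 best=30 * → l++
[2,11] min(8,12)*9=72 best=72 * → l++
[3,11] min(4,12)*8=32 best=72 → l++
[4,11] min(10,12)*7=70 best=72 → l++
[5,11] min(7,12)*6=42 best=72 → l++
[6,11] min(17,12)*5=60 best=72 → r--
[6,10] min(17,15)*4=60 best=72 → r--
[6,9] min(17,19)*3=51 best=72 → l++
[7,9] min(19,19)*2=38 best=72 → r--
[7,8] min(19,19)*1=19 best=72 → r--

max area = 72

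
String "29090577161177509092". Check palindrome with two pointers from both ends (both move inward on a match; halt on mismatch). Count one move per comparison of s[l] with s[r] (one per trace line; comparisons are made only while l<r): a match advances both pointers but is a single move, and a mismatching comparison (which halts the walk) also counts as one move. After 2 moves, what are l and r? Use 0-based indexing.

l=2, r=17

[0,19] '2'=='2' → l++,r--
[1,18] '9'=='9' → l++,r--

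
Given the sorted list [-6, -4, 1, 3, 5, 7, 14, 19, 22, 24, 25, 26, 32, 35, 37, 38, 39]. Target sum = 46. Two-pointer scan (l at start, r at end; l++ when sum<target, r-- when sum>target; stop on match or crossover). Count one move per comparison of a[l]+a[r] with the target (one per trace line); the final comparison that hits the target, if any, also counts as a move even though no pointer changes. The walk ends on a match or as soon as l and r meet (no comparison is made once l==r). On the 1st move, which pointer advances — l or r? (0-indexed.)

l

[0,16] -6+39=33 <46 → l++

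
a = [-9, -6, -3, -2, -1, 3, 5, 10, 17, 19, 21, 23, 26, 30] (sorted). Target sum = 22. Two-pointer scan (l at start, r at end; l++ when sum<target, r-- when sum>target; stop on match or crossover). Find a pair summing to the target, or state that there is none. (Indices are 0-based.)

[0,13] -9+30=21 <22 → l++
[1,13] -6+30=24 >22 → r--
[1,12] -6+26=20 <22 → l++
[2,12] -3+26=23 >22 → r--
[2,11] -3+23=20 <22 → l++
[3,11] -2+23=21 <22 → l++
[4,11] -1+23=22 → found

(-1, 23)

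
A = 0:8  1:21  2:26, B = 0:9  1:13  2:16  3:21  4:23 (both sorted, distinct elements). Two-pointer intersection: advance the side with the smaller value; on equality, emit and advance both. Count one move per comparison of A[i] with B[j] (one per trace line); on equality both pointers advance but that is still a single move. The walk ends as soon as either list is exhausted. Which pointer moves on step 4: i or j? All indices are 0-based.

j

i=0 j=0: 8<9, i++
i=1 j=0: 21>9, j++
i=1 j=1: 21>13, j++
i=1 j=2: 21>16, j++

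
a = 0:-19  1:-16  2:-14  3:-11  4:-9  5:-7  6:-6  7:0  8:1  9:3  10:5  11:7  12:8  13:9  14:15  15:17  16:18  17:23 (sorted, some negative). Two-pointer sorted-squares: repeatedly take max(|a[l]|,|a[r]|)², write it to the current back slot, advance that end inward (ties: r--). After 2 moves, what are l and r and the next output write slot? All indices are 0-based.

l=0 r=17: |-19|<=|23| out[17]=529, r--
l=0 r=16: |-19|>|18| out[16]=361, l++

l=1, r=16, next write slot=15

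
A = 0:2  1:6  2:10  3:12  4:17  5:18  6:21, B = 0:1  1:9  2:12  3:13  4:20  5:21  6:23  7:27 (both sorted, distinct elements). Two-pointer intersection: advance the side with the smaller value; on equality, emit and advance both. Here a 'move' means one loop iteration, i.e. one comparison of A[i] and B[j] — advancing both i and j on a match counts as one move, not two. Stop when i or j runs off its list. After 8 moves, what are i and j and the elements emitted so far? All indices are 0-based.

i=0 j=0: 2>1, j++
i=0 j=1: 2<9, i++
i=1 j=1: 6<9, i++
i=2 j=1: 10>9, j++
i=2 j=2: 10<12, i++
i=3 j=2: 12==12 emit, i++,j++
i=4 j=3: 17>13, j++
i=4 j=4: 17<20, i++

i=5, j=4, emitted=[12]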